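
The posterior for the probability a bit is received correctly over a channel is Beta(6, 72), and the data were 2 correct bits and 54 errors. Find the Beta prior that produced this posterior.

A Beta(α, β) prior with s successes and f failures in binomial data gives a Beta(α+s, β+f) posterior.
So α = 6 − 2 = 4 and β = 72 − 54 = 18.

Beta(4, 18)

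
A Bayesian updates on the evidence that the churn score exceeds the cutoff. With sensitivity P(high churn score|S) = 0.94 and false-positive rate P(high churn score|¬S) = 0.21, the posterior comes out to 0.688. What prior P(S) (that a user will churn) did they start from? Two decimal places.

P(S) = 0.33

Bayes' rule in odds form gives O(S|E) = O(S)·[P(E|S)/P(E|¬S)], hence O(S) = O(S|E)/LR.
Posterior odds = 0.688/(1−0.688) = 2.2051. LR = 0.94/0.21 = 4.4762.
Prior odds = 2.2051/4.4762 = 0.4926, so P(S) = 0.4926/(1+0.4926) ≈ 0.33.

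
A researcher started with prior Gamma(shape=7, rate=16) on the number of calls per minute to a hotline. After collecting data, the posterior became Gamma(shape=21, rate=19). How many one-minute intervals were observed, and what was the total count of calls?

n = 3 one-minute intervals with total 14 calls

Gamma–Poisson conjugacy: posterior shape = α + Σxᵢ, posterior rate = β + n.
Matching: Σxᵢ = 21 − 7 = 14 and n = 19 − 16 = 3.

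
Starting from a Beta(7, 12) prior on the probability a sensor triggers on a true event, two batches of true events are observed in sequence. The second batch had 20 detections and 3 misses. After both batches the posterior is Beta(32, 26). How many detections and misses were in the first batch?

5 detections and 11 misses

Because Beta–binomial updating is additive in the counts, the combined data contributed (α_post−α_prior, β_post−β_prior) successes and failures.
Total across both batches: 32−7=25 detections, 26−12=14 misses.
Subtract the second batch: 25−20=5 detections and 14−3=11 misses.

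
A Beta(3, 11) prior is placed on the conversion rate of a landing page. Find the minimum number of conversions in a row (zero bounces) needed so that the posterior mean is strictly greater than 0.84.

k = 55

After k conversions and 0 bounces the posterior is Beta(3+k, 11), with mean (3+k)/(3+11+k).
Set (3+k)/(14+k) > 0.84 and solve: k > (0.84·14 − 3)/(1 − 0.84) = 54.750.
The smallest integer exceeding 54.750 is 55.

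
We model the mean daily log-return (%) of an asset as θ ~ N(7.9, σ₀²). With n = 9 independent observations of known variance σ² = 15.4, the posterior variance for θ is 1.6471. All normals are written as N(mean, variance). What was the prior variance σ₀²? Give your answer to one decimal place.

Posterior precision equals prior precision plus data precision: 1/σ_n² = 1/σ₀² + n/σ².
So 1/σ₀² = 1/1.6471 − 9/15.4 = 0.607128 − 0.584416 = 0.022712.
Hence σ₀² = 1/0.022712 ≈ 44.0.

σ₀² = 44.0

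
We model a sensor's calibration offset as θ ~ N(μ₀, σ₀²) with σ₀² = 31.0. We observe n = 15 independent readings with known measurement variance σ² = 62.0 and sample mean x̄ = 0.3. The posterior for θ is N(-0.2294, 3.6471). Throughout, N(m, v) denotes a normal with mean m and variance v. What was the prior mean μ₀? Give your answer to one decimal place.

μ₀ = -4.2

The posterior mean is a precision-weighted average: μ_n = (τ₀μ₀ + τ_data·x̄)/(τ₀+τ_data), with τ₀=1/σ₀² and τ_data=n/σ².
Here τ₀ = 1/31.0 = 0.032258 and τ_data = 15/62.0 = 0.241935, so τ_n = 0.274193.
Rearranging for μ₀: μ₀ = (μ_n·τ_n − τ_data·x̄)/τ₀ = (-0.2294·0.274193 − 0.241935·0.3) / 0.032258 = -0.135480/0.032258 ≈ -4.2.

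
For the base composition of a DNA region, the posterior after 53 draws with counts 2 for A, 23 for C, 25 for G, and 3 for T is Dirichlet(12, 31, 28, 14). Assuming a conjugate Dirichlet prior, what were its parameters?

For a Dirichlet(α) prior with multinomial counts c, the posterior is Dirichlet(α + c) componentwise.
Subtract each count from the matching posterior parameter: 12−2=10, 31−23=8, 28−25=3, 14−3=11.

Dirichlet(10, 8, 3, 11)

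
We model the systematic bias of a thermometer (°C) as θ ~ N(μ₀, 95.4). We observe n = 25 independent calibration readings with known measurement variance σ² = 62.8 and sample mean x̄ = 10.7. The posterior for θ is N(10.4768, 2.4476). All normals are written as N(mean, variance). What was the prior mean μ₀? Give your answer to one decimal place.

μ₀ = 2.0

With known observation variance, the Normal–Normal posterior has precision τ_n = τ₀ + n/σ² and mean μ_n = (τ₀μ₀ + (n/σ²)x̄)/τ_n.
Here τ₀ = 1/95.4 = 0.010482 and τ_data = 25/62.8 = 0.398089, so τ_n = 0.408571.
Rearranging for μ₀: μ₀ = (μ_n·τ_n − τ_data·x̄)/τ₀ = (10.4768·0.408571 − 0.398089·10.7) / 0.010482 = 0.020964/0.010482 ≈ 2.0.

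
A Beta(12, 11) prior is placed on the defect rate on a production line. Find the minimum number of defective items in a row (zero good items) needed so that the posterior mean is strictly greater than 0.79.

k = 30

After k defective items and 0 good items the posterior is Beta(12+k, 11), with mean (12+k)/(12+11+k).
Set (12+k)/(23+k) > 0.79 and solve: k > (0.79·23 − 12)/(1 − 0.79) = 29.381.
The smallest integer exceeding 29.381 is 30, and checking k=30: (42)/(53) = 0.7925 > 0.79.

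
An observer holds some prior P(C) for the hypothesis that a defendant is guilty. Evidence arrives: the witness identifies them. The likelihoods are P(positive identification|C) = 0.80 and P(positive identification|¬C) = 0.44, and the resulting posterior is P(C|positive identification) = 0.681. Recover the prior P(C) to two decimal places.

Bayes' rule in odds form gives O(C|E) = O(C)·[P(E|C)/P(E|¬C)], hence O(C) = O(C|E)/LR.
Posterior odds = 0.681/(1−0.681) = 2.1348. LR = 0.80/0.44 = 1.8182.
Prior odds = 2.1348/1.8182 = 1.1741, so P(C) = 1.1741/(1+1.1741) ≈ 0.54.

P(C) = 0.54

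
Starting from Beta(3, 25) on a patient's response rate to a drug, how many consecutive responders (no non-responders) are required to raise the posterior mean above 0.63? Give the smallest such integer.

After k responders and 0 non-responders the posterior is Beta(3+k, 25), with mean (3+k)/(3+25+k).
Set (3+k)/(28+k) > 0.63 and solve: k > (0.63·28 − 3)/(1 − 0.63) = 39.568.
The smallest integer exceeding 39.568 is 40.

k = 40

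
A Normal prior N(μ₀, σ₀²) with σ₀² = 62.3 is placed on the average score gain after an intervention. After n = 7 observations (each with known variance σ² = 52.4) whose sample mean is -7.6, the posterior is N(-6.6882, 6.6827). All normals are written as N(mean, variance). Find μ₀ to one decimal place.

μ₀ = 0.9

The posterior mean is a precision-weighted average: μ_n = (τ₀μ₀ + τ_data·x̄)/(τ₀+τ_data), with τ₀=1/σ₀² and τ_data=n/σ².
Here τ₀ = 1/62.3 = 0.016051 and τ_data = 7/52.4 = 0.133588, so τ_n = 0.149639.
Rearranging for μ₀: μ₀ = (μ_n·τ_n − τ_data·x̄)/τ₀ = (-6.6882·0.149639 − 0.133588·-7.6) / 0.016051 = 0.014453/0.016051 ≈ 0.9.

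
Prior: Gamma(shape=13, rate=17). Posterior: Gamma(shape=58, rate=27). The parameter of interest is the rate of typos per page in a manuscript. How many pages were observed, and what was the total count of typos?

Gamma–Poisson conjugacy: posterior shape = α + Σxᵢ, posterior rate = β + n.
Matching: Σxᵢ = 58 − 13 = 45 and n = 27 − 17 = 10.

n = 10 pages with total 45 typos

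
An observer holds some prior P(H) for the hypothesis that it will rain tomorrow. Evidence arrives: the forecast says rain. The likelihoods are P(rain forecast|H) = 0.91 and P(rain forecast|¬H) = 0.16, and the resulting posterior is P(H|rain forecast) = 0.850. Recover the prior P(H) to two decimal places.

Bayes' rule in odds form gives O(H|E) = O(H)·[P(E|H)/P(E|¬H)], hence O(H) = O(H|E)/LR.
Posterior odds = 0.850/(1−0.850) = 5.6667. LR = 0.91/0.16 = 5.6875.
Prior odds = 5.6667/5.6875 = 0.9963, so P(H) = 0.9963/(1+0.9963) ≈ 0.50.

P(H) = 0.50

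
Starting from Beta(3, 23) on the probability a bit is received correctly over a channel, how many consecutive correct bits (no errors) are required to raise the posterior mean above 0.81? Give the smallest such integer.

k = 96

After k correct bits and 0 errors the posterior is Beta(3+k, 23), with mean (3+k)/(3+23+k).
Set (3+k)/(26+k) > 0.81 and solve: k > (0.81·26 − 3)/(1 − 0.81) = 95.053.
The smallest integer exceeding 95.053 is 96.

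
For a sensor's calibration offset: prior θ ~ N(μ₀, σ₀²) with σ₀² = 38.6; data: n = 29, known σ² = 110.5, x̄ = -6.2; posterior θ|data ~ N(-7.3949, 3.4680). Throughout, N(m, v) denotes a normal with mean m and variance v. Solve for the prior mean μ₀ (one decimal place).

The posterior mean is a precision-weighted average: μ_n = (τ₀μ₀ + τ_data·x̄)/(τ₀+τ_data), with τ₀=1/σ₀² and τ_data=n/σ².
Here τ₀ = 1/38.6 = 0.025907 and τ_data = 29/110.5 = 0.262443, so τ_n = 0.288350.
Rearranging for μ₀: μ₀ = (μ_n·τ_n − τ_data·x̄)/τ₀ = (-7.3949·0.288350 − 0.262443·-6.2) / 0.025907 = -0.505173/0.025907 ≈ -19.5.

μ₀ = -19.5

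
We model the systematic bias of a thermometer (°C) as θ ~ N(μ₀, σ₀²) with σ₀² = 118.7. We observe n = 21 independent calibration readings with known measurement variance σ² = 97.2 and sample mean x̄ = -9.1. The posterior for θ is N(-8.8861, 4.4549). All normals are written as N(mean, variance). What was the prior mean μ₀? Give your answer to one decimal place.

The posterior mean is a precision-weighted average: μ_n = (τ₀μ₀ + τ_data·x̄)/(τ₀+τ_data), with τ₀=1/σ₀² and τ_data=n/σ².
Here τ₀ = 1/118.7 = 0.008425 and τ_data = 21/97.2 = 0.216049, so τ_n = 0.224474.
Rearranging for μ₀: μ₀ = (μ_n·τ_n − τ_data·x̄)/τ₀ = (-8.8861·0.224474 − 0.216049·-9.1) / 0.008425 = -0.028653/0.008425 ≈ -3.4.

μ₀ = -3.4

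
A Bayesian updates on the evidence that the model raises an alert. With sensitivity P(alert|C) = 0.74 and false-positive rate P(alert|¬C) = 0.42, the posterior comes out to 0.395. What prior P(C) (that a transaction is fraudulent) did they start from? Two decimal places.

P(C) = 0.27

Bayes' rule in odds form gives O(C|E) = O(C)·[P(E|C)/P(E|¬C)], hence O(C) = O(C|E)/LR.
Posterior odds = 0.395/(1−0.395) = 0.6529. LR = 0.74/0.42 = 1.7619.
Prior odds = 0.6529/1.7619 = 0.3706, so P(C) = 0.3706/(1+0.3706) ≈ 0.27.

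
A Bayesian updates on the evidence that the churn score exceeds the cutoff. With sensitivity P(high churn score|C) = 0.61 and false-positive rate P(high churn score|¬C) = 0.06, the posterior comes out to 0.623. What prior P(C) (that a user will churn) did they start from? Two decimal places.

In odds form, posterior odds = prior odds × likelihood ratio, so prior odds = posterior odds ÷ LR.
Posterior odds = 0.623/(1−0.623) = 1.6525. LR = 0.61/0.06 = 10.1667.
Prior odds = 1.6525/10.1667 = 0.1625, so P(C) = 0.1625/(1+0.1625) ≈ 0.14.

P(C) = 0.14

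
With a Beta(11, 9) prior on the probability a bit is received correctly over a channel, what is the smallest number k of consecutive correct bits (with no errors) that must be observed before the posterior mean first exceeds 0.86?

After k correct bits and 0 errors the posterior is Beta(11+k, 9), with mean (11+k)/(11+9+k).
Set (11+k)/(20+k) > 0.86 and solve: k > (0.86·20 − 11)/(1 − 0.86) = 44.286.
The smallest integer exceeding 44.286 is 45, and checking k=45: (56)/(65) = 0.8615 > 0.86.

k = 45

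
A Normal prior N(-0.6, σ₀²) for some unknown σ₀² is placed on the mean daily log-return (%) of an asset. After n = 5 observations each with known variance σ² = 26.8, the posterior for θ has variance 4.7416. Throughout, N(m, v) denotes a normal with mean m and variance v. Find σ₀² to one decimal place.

For the Normal–Normal model with known σ², precisions add: τ_n = τ₀ + n/σ².
So 1/σ₀² = 1/4.7416 − 5/26.8 = 0.210899 − 0.186567 = 0.024332.
Hence σ₀² = 1/0.024332 ≈ 41.1.

σ₀² = 41.1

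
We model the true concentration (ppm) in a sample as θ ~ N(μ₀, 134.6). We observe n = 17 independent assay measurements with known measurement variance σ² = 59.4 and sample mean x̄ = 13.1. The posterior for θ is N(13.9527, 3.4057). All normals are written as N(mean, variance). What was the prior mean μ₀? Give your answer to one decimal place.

The posterior mean is a precision-weighted average: μ_n = (τ₀μ₀ + τ_data·x̄)/(τ₀+τ_data), with τ₀=1/σ₀² and τ_data=n/σ².
Here τ₀ = 1/134.6 = 0.007429 and τ_data = 17/59.4 = 0.286195, so τ_n = 0.293624.
Rearranging for μ₀: μ₀ = (μ_n·τ_n − τ_data·x̄)/τ₀ = (13.9527·0.293624 − 0.286195·13.1) / 0.007429 = 0.347693/0.007429 ≈ 46.8.

μ₀ = 46.8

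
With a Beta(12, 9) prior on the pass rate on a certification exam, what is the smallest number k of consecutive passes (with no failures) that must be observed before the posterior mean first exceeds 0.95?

k = 160

After k passes and 0 failures the posterior is Beta(12+k, 9), with mean (12+k)/(12+9+k).
Set (12+k)/(21+k) > 0.95 and solve: k > (0.95·21 − 12)/(1 − 0.95) = 159.000.
The smallest integer exceeding 159.000 is 160, and checking k=160: (172)/(181) = 0.9503 > 0.95.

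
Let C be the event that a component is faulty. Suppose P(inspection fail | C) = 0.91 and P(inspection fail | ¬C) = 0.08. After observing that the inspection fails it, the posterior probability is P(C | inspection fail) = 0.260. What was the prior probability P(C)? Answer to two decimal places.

Bayes' rule in odds form gives O(C|E) = O(C)·[P(E|C)/P(E|¬C)], hence O(C) = O(C|E)/LR.
Posterior odds = 0.260/(1−0.260) = 0.3514. LR = 0.91/0.08 = 11.3750.
Prior odds = 0.3514/11.3750 = 0.0309, so P(C) = 0.0309/(1+0.0309) ≈ 0.03.

P(C) = 0.03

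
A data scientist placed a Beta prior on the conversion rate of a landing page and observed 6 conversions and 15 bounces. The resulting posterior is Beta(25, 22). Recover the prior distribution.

Beta(19, 7)

A Beta(α, β) prior with s successes and f failures in binomial data gives a Beta(α+s, β+f) posterior.
So α = 25 − 6 = 19 and β = 22 − 15 = 7.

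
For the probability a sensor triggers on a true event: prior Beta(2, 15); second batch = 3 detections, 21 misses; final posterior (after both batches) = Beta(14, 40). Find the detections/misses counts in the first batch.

Because Beta–binomial updating is additive in the counts, the combined data contributed (α_post−α_prior, β_post−β_prior) successes and failures.
Total across both batches: 14−2=12 detections, 40−15=25 misses.
Subtract the second batch: 12−3=9 detections and 25−21=4 misses.

9 detections and 4 misses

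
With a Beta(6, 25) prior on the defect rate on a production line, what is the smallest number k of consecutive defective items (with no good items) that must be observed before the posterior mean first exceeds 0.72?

After k defective items and 0 good items the posterior is Beta(6+k, 25), with mean (6+k)/(6+25+k).
Set (6+k)/(31+k) > 0.72 and solve: k > (0.72·31 − 6)/(1 − 0.72) = 58.286.
The smallest integer exceeding 58.286 is 59, and checking k=59: (65)/(90) = 0.7222 > 0.72.

k = 59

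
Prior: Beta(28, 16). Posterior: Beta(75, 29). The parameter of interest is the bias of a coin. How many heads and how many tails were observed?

47 heads and 13 tails

A Beta(α, β) prior with s successes and f failures in binomial data gives a Beta(α+s, β+f) posterior.
Match parameters: s=75−28=47, f=29−16=13.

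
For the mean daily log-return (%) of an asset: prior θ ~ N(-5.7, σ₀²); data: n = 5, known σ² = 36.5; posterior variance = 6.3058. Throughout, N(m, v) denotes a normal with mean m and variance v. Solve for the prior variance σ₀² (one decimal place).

σ₀² = 46.3

For the Normal–Normal model with known σ², precisions add: τ_n = τ₀ + n/σ².
So 1/σ₀² = 1/6.3058 − 5/36.5 = 0.158584 − 0.136986 = 0.021598.
Hence σ₀² = 1/0.021598 ≈ 46.3.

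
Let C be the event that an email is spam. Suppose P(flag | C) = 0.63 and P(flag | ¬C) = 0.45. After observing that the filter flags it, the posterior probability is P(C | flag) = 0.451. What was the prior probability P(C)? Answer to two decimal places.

Bayes' rule in odds form gives O(C|E) = O(C)·[P(E|C)/P(E|¬C)], hence O(C) = O(C|E)/LR.
Posterior odds = 0.451/(1−0.451) = 0.8215. LR = 0.63/0.45 = 1.4000.
Prior odds = 0.8215/1.4000 = 0.5868, so P(C) = 0.5868/(1+0.5868) ≈ 0.37.

P(C) = 0.37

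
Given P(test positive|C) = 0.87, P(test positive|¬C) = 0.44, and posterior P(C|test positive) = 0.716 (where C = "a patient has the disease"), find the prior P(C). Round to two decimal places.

Bayes' rule in odds form gives O(C|E) = O(C)·[P(E|C)/P(E|¬C)], hence O(C) = O(C|E)/LR.
Posterior odds = 0.716/(1−0.716) = 2.5211. LR = 0.87/0.44 = 1.9773.
Prior odds = 2.5211/1.9773 = 1.2750, so P(C) = 1.2750/(1+1.2750) ≈ 0.56.

P(C) = 0.56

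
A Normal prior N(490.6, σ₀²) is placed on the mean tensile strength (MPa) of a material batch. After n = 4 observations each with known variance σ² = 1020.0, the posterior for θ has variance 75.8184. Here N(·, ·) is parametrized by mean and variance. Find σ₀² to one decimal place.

For the Normal–Normal model with known σ², precisions add: τ_n = τ₀ + n/σ².
So 1/σ₀² = 1/75.8184 − 4/1020.0 = 0.013189 − 0.003922 = 0.009267.
Hence σ₀² = 1/0.009267 ≈ 107.9.

σ₀² = 107.9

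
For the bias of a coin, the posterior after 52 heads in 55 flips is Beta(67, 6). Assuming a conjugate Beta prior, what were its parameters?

Beta(15, 3)

A Beta(a, b) prior with s successes and f failures in binomial data gives a Beta(a+s, b+f) posterior.
Subtract the data counts: 67−52=15, 6−3=3.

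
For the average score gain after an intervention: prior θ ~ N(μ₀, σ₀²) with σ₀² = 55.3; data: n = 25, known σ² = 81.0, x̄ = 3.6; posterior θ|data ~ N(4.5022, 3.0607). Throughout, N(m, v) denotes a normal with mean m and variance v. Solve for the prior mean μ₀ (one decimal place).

μ₀ = 19.9

The posterior mean is a precision-weighted average: μ_n = (τ₀μ₀ + τ_data·x̄)/(τ₀+τ_data), with τ₀=1/σ₀² and τ_data=n/σ².
Here τ₀ = 1/55.3 = 0.018083 and τ_data = 25/81.0 = 0.308642, so τ_n = 0.326725.
Rearranging for μ₀: μ₀ = (μ_n·τ_n − τ_data·x̄)/τ₀ = (4.5022·0.326725 − 0.308642·3.6) / 0.018083 = 0.359870/0.018083 ≈ 19.9.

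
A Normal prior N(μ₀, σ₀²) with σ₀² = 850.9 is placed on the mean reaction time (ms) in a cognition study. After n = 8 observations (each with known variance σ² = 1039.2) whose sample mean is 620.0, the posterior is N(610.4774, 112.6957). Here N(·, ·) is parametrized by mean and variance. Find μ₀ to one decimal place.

The posterior mean is a precision-weighted average: μ_n = (τ₀μ₀ + τ_data·x̄)/(τ₀+τ_data), with τ₀=1/σ₀² and τ_data=n/σ².
Here τ₀ = 1/850.9 = 0.001175 and τ_data = 8/1039.2 = 0.007698, so τ_n = 0.008873.
Rearranging for μ₀: μ₀ = (μ_n·τ_n − τ_data·x̄)/τ₀ = (610.4774·0.008873 − 0.007698·620.0) / 0.001175 = 0.644006/0.001175 ≈ 548.1.

μ₀ = 548.1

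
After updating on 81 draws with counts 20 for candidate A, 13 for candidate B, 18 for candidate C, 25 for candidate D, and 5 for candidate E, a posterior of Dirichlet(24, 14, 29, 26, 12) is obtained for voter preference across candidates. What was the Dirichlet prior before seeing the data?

Dirichlet(4, 1, 11, 1, 7)

For a Dirichlet(α) prior with multinomial counts c, the posterior is Dirichlet(α + c) componentwise.
Subtract each count from the matching posterior parameter: 24−20=4, 14−13=1, 29−18=11, 26−25=1, 12−5=7.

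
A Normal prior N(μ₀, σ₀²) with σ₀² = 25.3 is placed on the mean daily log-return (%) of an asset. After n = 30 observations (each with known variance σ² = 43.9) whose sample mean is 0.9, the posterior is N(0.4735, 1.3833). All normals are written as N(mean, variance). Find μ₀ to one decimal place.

The posterior mean is a precision-weighted average: μ_n = (τ₀μ₀ + τ_data·x̄)/(τ₀+τ_data), with τ₀=1/σ₀² and τ_data=n/σ².
Here τ₀ = 1/25.3 = 0.039526 and τ_data = 30/43.9 = 0.683371, so τ_n = 0.722897.
Rearranging for μ₀: μ₀ = (μ_n·τ_n − τ_data·x̄)/τ₀ = (0.4735·0.722897 − 0.683371·0.9) / 0.039526 = -0.272742/0.039526 ≈ -6.9.

μ₀ = -6.9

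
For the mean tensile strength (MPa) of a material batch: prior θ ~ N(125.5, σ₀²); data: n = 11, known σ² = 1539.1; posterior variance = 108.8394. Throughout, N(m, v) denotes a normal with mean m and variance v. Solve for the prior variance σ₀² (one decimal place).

σ₀² = 490.0

For the Normal–Normal model with known σ², precisions add: τ_n = τ₀ + n/σ².
So 1/σ₀² = 1/108.8394 − 11/1539.1 = 0.009188 − 0.007147 = 0.002041.
Hence σ₀² = 1/0.002041 ≈ 490.0.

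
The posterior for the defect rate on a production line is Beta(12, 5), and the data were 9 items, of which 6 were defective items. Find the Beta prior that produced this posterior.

Under Beta–binomial conjugacy the posterior parameters are (α+s, β+f).
So α = 12 − 6 = 6 and β = 5 − 3 = 2.

Beta(6, 2)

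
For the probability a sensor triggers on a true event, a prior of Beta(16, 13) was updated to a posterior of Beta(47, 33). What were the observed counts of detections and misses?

31 detections and 20 misses

Under Beta–binomial conjugacy the posterior parameters are (α+s, β+f).
So s = 47 − 16 = 31 and f = 33 − 13 = 20.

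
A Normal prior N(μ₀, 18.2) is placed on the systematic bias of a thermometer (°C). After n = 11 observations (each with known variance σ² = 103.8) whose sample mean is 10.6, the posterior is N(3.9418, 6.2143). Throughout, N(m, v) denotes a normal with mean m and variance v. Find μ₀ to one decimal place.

μ₀ = -8.9

The posterior mean is a precision-weighted average: μ_n = (τ₀μ₀ + τ_data·x̄)/(τ₀+τ_data), with τ₀=1/σ₀² and τ_data=n/σ².
Here τ₀ = 1/18.2 = 0.054945 and τ_data = 11/103.8 = 0.105973, so τ_n = 0.160918.
Rearranging for μ₀: μ₀ = (μ_n·τ_n − τ_data·x̄)/τ₀ = (3.9418·0.160918 − 0.105973·10.6) / 0.054945 = -0.489007/0.054945 ≈ -8.9.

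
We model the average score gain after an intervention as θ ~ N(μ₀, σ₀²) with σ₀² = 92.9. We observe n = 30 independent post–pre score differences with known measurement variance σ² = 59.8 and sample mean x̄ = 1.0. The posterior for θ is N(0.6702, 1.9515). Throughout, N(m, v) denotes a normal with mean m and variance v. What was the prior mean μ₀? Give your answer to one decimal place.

The posterior mean is a precision-weighted average: μ_n = (τ₀μ₀ + τ_data·x̄)/(τ₀+τ_data), with τ₀=1/σ₀² and τ_data=n/σ².
Here τ₀ = 1/92.9 = 0.010764 and τ_data = 30/59.8 = 0.501672, so τ_n = 0.512436.
Rearranging for μ₀: μ₀ = (μ_n·τ_n − τ_data·x̄)/τ₀ = (0.6702·0.512436 − 0.501672·1.0) / 0.010764 = -0.158237/0.010764 ≈ -14.7.

μ₀ = -14.7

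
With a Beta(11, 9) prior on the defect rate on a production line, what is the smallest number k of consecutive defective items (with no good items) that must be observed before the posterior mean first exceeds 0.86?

After k defective items and 0 good items the posterior is Beta(11+k, 9), with mean (11+k)/(11+9+k).
Set (11+k)/(20+k) > 0.86 and solve: k > (0.86·20 − 11)/(1 − 0.86) = 44.286.
The smallest integer exceeding 44.286 is 45, and checking k=45: (56)/(65) = 0.8615 > 0.86.

k = 45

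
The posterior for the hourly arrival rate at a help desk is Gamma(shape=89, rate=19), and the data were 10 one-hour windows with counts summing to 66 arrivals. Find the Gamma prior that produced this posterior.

Gamma(shape=23, rate=9)

A Gamma(α, β) prior (rate parametrization) on a Poisson rate with n observations summing to S gives posterior Gamma(α+S, β+n).
So α = 89 − 66 = 23 and β = 19 − 10 = 9.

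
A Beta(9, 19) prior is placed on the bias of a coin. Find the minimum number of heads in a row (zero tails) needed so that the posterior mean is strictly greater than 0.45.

After k heads and 0 tails the posterior is Beta(9+k, 19), with mean (9+k)/(9+19+k).
Set (9+k)/(28+k) > 0.45 and solve: k > (0.45·28 − 9)/(1 − 0.45) = 6.545.
The smallest integer exceeding 6.545 is 7.

k = 7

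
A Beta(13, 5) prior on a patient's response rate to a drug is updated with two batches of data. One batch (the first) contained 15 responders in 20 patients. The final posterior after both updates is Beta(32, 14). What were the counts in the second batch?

4 responders and 4 non-responders

Because Beta–binomial updating is additive in the counts, the combined data contributed (α_post−α_prior, β_post−β_prior) successes and failures.
Total across both batches: 32−13=19 responders, 14−5=9 non-responders.
Subtract the first batch: 19−15=4 responders and 9−5=4 non-responders.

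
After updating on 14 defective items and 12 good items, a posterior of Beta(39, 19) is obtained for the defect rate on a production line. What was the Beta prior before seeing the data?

A Beta(a, b) prior with s successes and f failures in binomial data gives a Beta(a+s, b+f) posterior.
So a = 39 − 14 = 25 and b = 19 − 12 = 7.

Beta(25, 7)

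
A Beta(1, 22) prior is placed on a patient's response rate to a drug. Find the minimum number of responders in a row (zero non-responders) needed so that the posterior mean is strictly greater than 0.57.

After k responders and 0 non-responders the posterior is Beta(1+k, 22), with mean (1+k)/(1+22+k).
Set (1+k)/(23+k) > 0.57 and solve: k > (0.57·23 − 1)/(1 − 0.57) = 28.163.
The smallest integer exceeding 28.163 is 29.

k = 29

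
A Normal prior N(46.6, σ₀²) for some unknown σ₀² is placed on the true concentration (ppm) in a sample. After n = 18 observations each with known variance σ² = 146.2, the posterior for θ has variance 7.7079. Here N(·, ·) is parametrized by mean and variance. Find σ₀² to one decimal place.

Posterior precision equals prior precision plus data precision: 1/σ_n² = 1/σ₀² + n/σ².
So 1/σ₀² = 1/7.7079 − 18/146.2 = 0.129737 − 0.123119 = 0.006618.
Hence σ₀² = 1/0.006618 ≈ 151.1.

σ₀² = 151.1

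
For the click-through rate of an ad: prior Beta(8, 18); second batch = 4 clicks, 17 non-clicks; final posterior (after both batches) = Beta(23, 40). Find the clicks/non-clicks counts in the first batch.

11 clicks and 5 non-clicks

Because Beta–binomial updating is additive in the counts, the combined data contributed (α_post−α_prior, β_post−β_prior) successes and failures.
Total across both batches: 23−8=15 clicks, 40−18=22 non-clicks.
Subtract the second batch: 15−4=11 clicks and 22−17=5 non-clicks.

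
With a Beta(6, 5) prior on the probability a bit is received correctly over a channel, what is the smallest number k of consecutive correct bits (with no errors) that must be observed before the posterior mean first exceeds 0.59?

k = 2

After k correct bits and 0 errors the posterior is Beta(6+k, 5), with mean (6+k)/(6+5+k).
Set (6+k)/(11+k) > 0.59 and solve: k > (0.59·11 − 6)/(1 − 0.59) = 1.195.
The smallest integer exceeding 1.195 is 2, and checking k=2: (8)/(13) = 0.6154 > 0.59.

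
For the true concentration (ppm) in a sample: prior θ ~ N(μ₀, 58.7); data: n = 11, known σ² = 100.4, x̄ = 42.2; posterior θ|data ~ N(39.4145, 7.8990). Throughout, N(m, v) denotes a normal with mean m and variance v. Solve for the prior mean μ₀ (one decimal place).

With known observation variance, the Normal–Normal posterior has precision τ_n = τ₀ + n/σ² and mean μ_n = (τ₀μ₀ + (n/σ²)x̄)/τ_n.
Here τ₀ = 1/58.7 = 0.017036 and τ_data = 11/100.4 = 0.109562, so τ_n = 0.126598.
Rearranging for μ₀: μ₀ = (μ_n·τ_n − τ_data·x̄)/τ₀ = (39.4145·0.126598 − 0.109562·42.2) / 0.017036 = 0.366280/0.017036 ≈ 21.5.

μ₀ = 21.5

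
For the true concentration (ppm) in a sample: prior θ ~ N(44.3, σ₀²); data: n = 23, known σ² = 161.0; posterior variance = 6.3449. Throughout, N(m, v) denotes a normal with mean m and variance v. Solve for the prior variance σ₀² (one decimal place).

σ₀² = 67.8

For the Normal–Normal model with known σ², precisions add: τ_n = τ₀ + n/σ².
So 1/σ₀² = 1/6.3449 − 23/161.0 = 0.157607 − 0.142857 = 0.014750.
Hence σ₀² = 1/0.014750 ≈ 67.8.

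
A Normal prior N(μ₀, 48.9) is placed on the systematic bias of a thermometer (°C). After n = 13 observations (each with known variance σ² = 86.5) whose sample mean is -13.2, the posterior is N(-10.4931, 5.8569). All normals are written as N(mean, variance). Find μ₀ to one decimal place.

The posterior mean is a precision-weighted average: μ_n = (τ₀μ₀ + τ_data·x̄)/(τ₀+τ_data), with τ₀=1/σ₀² and τ_data=n/σ².
Here τ₀ = 1/48.9 = 0.020450 and τ_data = 13/86.5 = 0.150289, so τ_n = 0.170739.
Rearranging for μ₀: μ₀ = (μ_n·τ_n − τ_data·x̄)/τ₀ = (-10.4931·0.170739 − 0.150289·-13.2) / 0.020450 = 0.192233/0.020450 ≈ 9.4.

μ₀ = 9.4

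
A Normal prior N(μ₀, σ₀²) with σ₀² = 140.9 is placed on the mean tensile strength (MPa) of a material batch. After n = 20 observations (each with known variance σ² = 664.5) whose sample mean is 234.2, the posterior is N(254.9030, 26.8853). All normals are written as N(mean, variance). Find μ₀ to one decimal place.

The posterior mean is a precision-weighted average: μ_n = (τ₀μ₀ + τ_data·x̄)/(τ₀+τ_data), with τ₀=1/σ₀² and τ_data=n/σ².
Here τ₀ = 1/140.9 = 0.007097 and τ_data = 20/664.5 = 0.030098, so τ_n = 0.037195.
Rearranging for μ₀: μ₀ = (μ_n·τ_n − τ_data·x̄)/τ₀ = (254.9030·0.037195 − 0.030098·234.2) / 0.007097 = 2.432165/0.007097 ≈ 342.7.

μ₀ = 342.7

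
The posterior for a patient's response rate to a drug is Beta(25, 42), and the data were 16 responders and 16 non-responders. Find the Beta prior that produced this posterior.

Beta(9, 26)

A Beta(a, b) prior with s successes and f failures in binomial data gives a Beta(a+s, b+f) posterior.
Subtract the data counts: 25−16=9, 42−16=26.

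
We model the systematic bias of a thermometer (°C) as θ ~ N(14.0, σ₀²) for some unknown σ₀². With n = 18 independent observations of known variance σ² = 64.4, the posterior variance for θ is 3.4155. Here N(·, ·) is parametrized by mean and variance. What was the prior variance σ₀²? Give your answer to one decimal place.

For the Normal–Normal model with known σ², precisions add: τ_n = τ₀ + n/σ².
So 1/σ₀² = 1/3.4155 − 18/64.4 = 0.292783 − 0.279503 = 0.013280.
Hence σ₀² = 1/0.013280 ≈ 75.3.

σ₀² = 75.3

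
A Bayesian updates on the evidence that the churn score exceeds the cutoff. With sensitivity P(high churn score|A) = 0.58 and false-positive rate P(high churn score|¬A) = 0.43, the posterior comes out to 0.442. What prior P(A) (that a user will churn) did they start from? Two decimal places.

Bayes' rule in odds form gives O(A|E) = O(A)·[P(E|A)/P(E|¬A)], hence O(A) = O(A|E)/LR.
Posterior odds = 0.442/(1−0.442) = 0.7921. LR = 0.58/0.43 = 1.3488.
Prior odds = 0.7921/1.3488 = 0.5873, so P(A) = 0.5873/(1+0.5873) ≈ 0.37.

P(A) = 0.37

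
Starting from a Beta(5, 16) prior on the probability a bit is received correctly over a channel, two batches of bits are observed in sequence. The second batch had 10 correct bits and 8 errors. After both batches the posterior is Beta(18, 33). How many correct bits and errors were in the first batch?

Sequential conjugate updates are equivalent to a single update on the pooled data, so total successes = posterior α − prior α and total failures = posterior β − prior β.
Total across both batches: 18−5=13 correct bits, 33−16=17 errors.
Subtract the second batch: 13−10=3 correct bits and 17−8=9 errors.

3 correct bits and 9 errors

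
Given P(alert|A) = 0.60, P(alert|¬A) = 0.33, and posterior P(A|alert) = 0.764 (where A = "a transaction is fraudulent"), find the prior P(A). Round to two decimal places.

Bayes' rule in odds form gives O(A|E) = O(A)·[P(E|A)/P(E|¬A)], hence O(A) = O(A|E)/LR.
Posterior odds = 0.764/(1−0.764) = 3.2373. LR = 0.60/0.33 = 1.8182.
Prior odds = 3.2373/1.8182 = 1.7805, so P(A) = 1.7805/(1+1.7805) ≈ 0.64.

P(A) = 0.64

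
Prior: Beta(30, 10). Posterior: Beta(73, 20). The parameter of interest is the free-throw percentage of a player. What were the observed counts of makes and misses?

Under Beta–binomial conjugacy the posterior parameters are (α+s, β+f).
Match parameters: s=73−30=43, f=20−10=10.

43 makes and 10 misses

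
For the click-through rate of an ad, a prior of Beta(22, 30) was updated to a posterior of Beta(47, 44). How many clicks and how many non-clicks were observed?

A Beta(a, b) prior with s successes and f failures in binomial data gives a Beta(a+s, b+f) posterior.
So s = 47 − 22 = 25 and f = 44 − 30 = 14.

25 clicks and 14 non-clicks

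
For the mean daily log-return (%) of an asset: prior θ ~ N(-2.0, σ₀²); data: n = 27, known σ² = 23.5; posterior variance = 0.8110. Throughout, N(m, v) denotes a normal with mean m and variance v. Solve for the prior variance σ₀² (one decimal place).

σ₀² = 11.9

Posterior precision equals prior precision plus data precision: 1/σ_n² = 1/σ₀² + n/σ².
So 1/σ₀² = 1/0.8110 − 27/23.5 = 1.233046 − 1.148936 = 0.084110.
Hence σ₀² = 1/0.084110 ≈ 11.9.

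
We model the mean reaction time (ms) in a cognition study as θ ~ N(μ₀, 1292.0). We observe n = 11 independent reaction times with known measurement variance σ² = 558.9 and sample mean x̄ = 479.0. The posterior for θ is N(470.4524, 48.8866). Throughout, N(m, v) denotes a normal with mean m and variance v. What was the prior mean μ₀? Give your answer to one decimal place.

The posterior mean is a precision-weighted average: μ_n = (τ₀μ₀ + τ_data·x̄)/(τ₀+τ_data), with τ₀=1/σ₀² and τ_data=n/σ².
Here τ₀ = 1/1292.0 = 0.000774 and τ_data = 11/558.9 = 0.019682, so τ_n = 0.020456.
Rearranging for μ₀: μ₀ = (μ_n·τ_n − τ_data·x̄)/τ₀ = (470.4524·0.020456 − 0.019682·479.0) / 0.000774 = 0.195896/0.000774 ≈ 253.1.

μ₀ = 253.1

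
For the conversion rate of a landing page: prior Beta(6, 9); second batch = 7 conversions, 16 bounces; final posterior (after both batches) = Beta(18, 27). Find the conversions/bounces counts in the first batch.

Because Beta–binomial updating is additive in the counts, the combined data contributed (α_post−α_prior, β_post−β_prior) successes and failures.
Total across both batches: 18−6=12 conversions, 27−9=18 bounces.
Subtract the second batch: 12−7=5 conversions and 18−16=2 bounces.

5 conversions and 2 bounces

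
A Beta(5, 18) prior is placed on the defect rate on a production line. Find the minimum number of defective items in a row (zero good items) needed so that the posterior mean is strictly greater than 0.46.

k = 11

After k defective items and 0 good items the posterior is Beta(5+k, 18), with mean (5+k)/(5+18+k).
Set (5+k)/(23+k) > 0.46 and solve: k > (0.46·23 − 5)/(1 − 0.46) = 10.333.
The smallest integer exceeding 10.333 is 11, and checking k=11: (16)/(34) = 0.4706 > 0.46.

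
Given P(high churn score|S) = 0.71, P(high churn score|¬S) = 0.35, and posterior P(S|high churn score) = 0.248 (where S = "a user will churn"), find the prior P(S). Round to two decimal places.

P(S) = 0.14

Bayes' rule in odds form gives O(S|E) = O(S)·[P(E|S)/P(E|¬S)], hence O(S) = O(S|E)/LR.
Posterior odds = 0.248/(1−0.248) = 0.3298. LR = 0.71/0.35 = 2.0286.
Prior odds = 0.3298/2.0286 = 0.1626, so P(S) = 0.1626/(1+0.1626) ≈ 0.14.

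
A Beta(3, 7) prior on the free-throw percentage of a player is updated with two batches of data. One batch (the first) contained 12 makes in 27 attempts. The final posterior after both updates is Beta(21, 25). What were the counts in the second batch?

Sequential conjugate updates are equivalent to a single update on the pooled data, so total successes = posterior α − prior α and total failures = posterior β − prior β.
Total across both batches: 21−3=18 makes, 25−7=18 misses.
Subtract the first batch: 18−12=6 makes and 18−15=3 misses.

6 makes and 3 misses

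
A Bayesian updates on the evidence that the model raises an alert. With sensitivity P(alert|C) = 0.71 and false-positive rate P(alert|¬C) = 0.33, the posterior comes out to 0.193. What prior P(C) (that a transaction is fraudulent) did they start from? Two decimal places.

Bayes' rule in odds form gives O(C|E) = O(C)·[P(E|C)/P(E|¬C)], hence O(C) = O(C|E)/LR.
Posterior odds = 0.193/(1−0.193) = 0.2392. LR = 0.71/0.33 = 2.1515.
Prior odds = 0.2392/2.1515 = 0.1112, so P(C) = 0.1112/(1+0.1112) ≈ 0.10.

P(C) = 0.10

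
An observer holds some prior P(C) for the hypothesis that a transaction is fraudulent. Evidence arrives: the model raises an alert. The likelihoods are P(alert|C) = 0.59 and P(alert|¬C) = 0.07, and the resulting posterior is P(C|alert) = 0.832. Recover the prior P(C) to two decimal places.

P(C) = 0.37

In odds form, posterior odds = prior odds × likelihood ratio, so prior odds = posterior odds ÷ LR.
Posterior odds = 0.832/(1−0.832) = 4.9524. LR = 0.59/0.07 = 8.4286.
Prior odds = 4.9524/8.4286 = 0.5876, so P(C) = 0.5876/(1+0.5876) ≈ 0.37.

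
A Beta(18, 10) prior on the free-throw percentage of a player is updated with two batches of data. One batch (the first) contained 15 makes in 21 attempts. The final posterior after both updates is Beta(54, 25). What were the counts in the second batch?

Sequential conjugate updates are equivalent to a single update on the pooled data, so total successes = posterior α − prior α and total failures = posterior β − prior β.
Total across both batches: 54−18=36 makes, 25−10=15 misses.
Subtract the first batch: 36−15=21 makes and 15−6=9 misses.

21 makes and 9 misses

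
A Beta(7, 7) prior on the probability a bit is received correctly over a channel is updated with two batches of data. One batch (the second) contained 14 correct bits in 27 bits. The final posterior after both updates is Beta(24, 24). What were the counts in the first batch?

Because Beta–binomial updating is additive in the counts, the combined data contributed (α_post−α_prior, β_post−β_prior) successes and failures.
Total across both batches: 24−7=17 correct bits, 24−7=17 errors.
Subtract the second batch: 17−14=3 correct bits and 17−13=4 errors.

3 correct bits and 4 errors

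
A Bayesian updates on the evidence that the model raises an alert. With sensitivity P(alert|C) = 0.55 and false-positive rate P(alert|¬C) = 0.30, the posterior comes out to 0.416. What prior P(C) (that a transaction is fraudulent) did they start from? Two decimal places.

P(C) = 0.28

Bayes' rule in odds form gives O(C|E) = O(C)·[P(E|C)/P(E|¬C)], hence O(C) = O(C|E)/LR.
Posterior odds = 0.416/(1−0.416) = 0.7123. LR = 0.55/0.30 = 1.8333.
Prior odds = 0.7123/1.8333 = 0.3885, so P(C) = 0.3885/(1+0.3885) ≈ 0.28.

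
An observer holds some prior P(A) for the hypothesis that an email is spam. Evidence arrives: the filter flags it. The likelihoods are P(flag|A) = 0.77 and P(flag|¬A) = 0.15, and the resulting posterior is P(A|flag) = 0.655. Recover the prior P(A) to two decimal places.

In odds form, posterior odds = prior odds × likelihood ratio, so prior odds = posterior odds ÷ LR.
Posterior odds = 0.655/(1−0.655) = 1.8986. LR = 0.77/0.15 = 5.1333.
Prior odds = 1.8986/5.1333 = 0.3699, so P(A) = 0.3699/(1+0.3699) ≈ 0.27.

P(A) = 0.27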